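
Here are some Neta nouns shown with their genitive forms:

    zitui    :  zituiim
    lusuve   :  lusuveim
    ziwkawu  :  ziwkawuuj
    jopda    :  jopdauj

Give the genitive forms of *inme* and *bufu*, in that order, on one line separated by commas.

Looking at the last vowel of each stem: -im when the last vowel of the stem is a front vowel (*zitui*, *lusuve*); -uj when the last vowel of the stem is a back vowel (*ziwkawu*, *jopda*).
Since the last vowel of *inme* is /e/ (a front vowel), it takes -im, giving *inmeim*.
Since the last vowel of *bufu* is /u/ (a back vowel), it takes -uj, giving *bufuuj*.

inmeim, bufuuj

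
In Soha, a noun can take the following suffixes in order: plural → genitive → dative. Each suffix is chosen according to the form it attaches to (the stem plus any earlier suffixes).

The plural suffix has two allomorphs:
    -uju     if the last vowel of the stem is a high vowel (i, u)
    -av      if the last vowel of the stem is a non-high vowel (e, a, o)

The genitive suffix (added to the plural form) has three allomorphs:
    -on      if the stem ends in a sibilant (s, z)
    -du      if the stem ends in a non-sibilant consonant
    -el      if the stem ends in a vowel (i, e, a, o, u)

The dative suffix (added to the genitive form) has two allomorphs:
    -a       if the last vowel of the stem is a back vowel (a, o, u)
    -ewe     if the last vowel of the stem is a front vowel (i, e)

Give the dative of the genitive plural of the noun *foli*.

foliujuelewe

The last vowel of *foli* is /i/, which is a high vowel, so the plural suffix is -uju, giving *foliuju*.
Since the final sound of the plural form *foliuju* is /u/ (a vowel), it takes -el, giving *foliujuel*.
The genitive form *foliujuel*: last vowel = /e/, a front vowel → -ewe → *foliujuelewe*.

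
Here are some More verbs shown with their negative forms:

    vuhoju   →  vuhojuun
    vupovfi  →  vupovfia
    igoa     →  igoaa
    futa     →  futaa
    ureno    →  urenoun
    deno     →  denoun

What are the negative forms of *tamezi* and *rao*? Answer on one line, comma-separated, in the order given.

tamezia, raoun

The pattern is rounding harmony: -un when the last vowel of the stem is a rounded vowel (*vuhoju*, *ureno*, *deno*); -a when the last vowel of the stem is an unrounded vowel (*vupovfi*, *igoa*, *futa*).
Since the last vowel of *tamezi* is /i/ (an unrounded vowel), it takes -a, giving *tamezia*.
*rao*: last vowel = /o/, a rounded vowel → -un → *raoun*.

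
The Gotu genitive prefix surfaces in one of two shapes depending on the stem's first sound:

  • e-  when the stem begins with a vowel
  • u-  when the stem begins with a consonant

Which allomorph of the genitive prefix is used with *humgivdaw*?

Since the first sound of *humgivdaw* is /h/ (a consonant), it takes u-.

u-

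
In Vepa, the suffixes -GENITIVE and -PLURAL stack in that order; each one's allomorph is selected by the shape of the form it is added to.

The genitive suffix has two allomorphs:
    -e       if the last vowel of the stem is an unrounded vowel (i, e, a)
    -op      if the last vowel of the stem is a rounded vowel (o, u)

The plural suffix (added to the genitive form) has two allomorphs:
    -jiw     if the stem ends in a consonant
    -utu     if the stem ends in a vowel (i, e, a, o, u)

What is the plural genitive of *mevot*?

mevotopjiw

Since the last vowel of *mevot* is /o/ (a rounded vowel), it takes -op, giving *mevotop*.
The genitive form *mevotop*: final sound = /p/, a consonant → -jiw → *mevotopjiw*.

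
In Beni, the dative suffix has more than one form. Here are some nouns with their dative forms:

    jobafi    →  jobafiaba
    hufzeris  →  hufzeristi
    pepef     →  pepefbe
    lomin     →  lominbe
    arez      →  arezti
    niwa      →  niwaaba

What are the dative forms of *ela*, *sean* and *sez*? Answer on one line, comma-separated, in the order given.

elaaba, seanbe, sezti

Looking at the final sound of each stem: -ti when the stem ends in a sibilant (*hufzeris*, *arez*); -be when the stem ends in a non-sibilant consonant (*pepef*, *lomin*); -aba when the stem ends in a vowel (*jobafi*, *niwa*).
The final sound of *ela* is /a/, which is a vowel, so the suffix is -aba, giving *elaaba*.
*sean*: final sound = /n/, a non-sibilant consonant → -be → *seanbe*.
Since the final sound of *sez* is /z/ (a sibilant), it takes -ti, giving *sezti*.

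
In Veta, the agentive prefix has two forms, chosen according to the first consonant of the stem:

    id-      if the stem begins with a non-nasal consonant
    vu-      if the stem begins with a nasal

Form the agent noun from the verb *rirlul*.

idrirlul

The first consonant of *rirlul* is /r/, which is non-nasal, so the prefix is id-, giving *idrirlul*.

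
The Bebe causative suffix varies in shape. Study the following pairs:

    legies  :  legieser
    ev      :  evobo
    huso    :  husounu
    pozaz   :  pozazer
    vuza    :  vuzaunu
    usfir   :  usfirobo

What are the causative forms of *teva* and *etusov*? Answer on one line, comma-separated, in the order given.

The suffix is conditioned by the final sound: -er when the stem ends in a sibilant (*legies*, *pozaz*); -obo when the stem ends in a non-sibilant consonant (*ev*, *usfir*); -unu when the stem ends in a vowel (*huso*, *vuza*).
*teva*: final sound = /a/, a vowel → -unu → *tevaunu*.
The final sound of *etusov* is /v/, which is a non-sibilant consonant, so the suffix is -obo, giving *etusovobo*.

tevaunu, etusovobo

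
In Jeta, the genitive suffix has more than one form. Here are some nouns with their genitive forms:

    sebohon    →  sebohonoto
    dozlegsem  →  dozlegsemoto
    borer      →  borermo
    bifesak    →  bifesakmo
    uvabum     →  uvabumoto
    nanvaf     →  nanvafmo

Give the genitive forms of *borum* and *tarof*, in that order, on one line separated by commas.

Looking at the final consonant of each stem: -oto when the stem ends in a nasal (*sebohon*, *dozlegsem*, *uvabum*); -mo when the stem ends in a non-nasal consonant (*borer*, *bifesak*, *nanvaf*).
The final consonant of *borum* is /m/, which is a nasal, so the suffix is -oto, giving *borumoto*.
*tarof*: final consonant = /f/, non-nasal → -mo → *tarofmo*.

borumoto, tarofmo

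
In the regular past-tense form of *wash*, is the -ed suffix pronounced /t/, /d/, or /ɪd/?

/t/

The stem *wash* ends in a voiceless consonant other than /t/.
The -ed suffix is realized as /ɪd/ after /t, d/; as /t/ after other voiceless consonants; and as /d/ after other voiced sounds.
So -ed on *wash* is pronounced /t/.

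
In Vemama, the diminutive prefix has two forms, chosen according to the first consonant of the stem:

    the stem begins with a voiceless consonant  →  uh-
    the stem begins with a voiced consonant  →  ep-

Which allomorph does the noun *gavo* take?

ep-

*gavo*: first consonant = /g/, voiced → ep-.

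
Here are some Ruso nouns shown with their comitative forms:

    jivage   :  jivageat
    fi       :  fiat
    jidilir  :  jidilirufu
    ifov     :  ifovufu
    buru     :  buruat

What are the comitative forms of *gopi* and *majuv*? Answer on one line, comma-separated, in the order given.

gopiat, majuvufu

The suffix is conditioned by the final sound: -ufu when the stem ends in a consonant (*jidilir*, *ifov*); -at when the stem ends in a vowel (*jivage*, *fi*, *buru*).
The final sound of *gopi* is /i/, which is a vowel, so the suffix is -at, giving *gopiat*.
*majuv* — final sound /v/ (a consonant) → -ufu → *majuvufu*.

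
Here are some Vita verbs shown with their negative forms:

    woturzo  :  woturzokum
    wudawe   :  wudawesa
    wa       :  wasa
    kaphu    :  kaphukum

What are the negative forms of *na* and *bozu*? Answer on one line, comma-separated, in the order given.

The suffix is conditioned by the last vowel: -kum when the last vowel of the stem is a rounded vowel (*woturzo*, *kaphu*); -sa when the last vowel of the stem is an unrounded vowel (*wudawe*, *wa*).
Since the last vowel of *na* is /a/ (an unrounded vowel), it takes -sa, giving *nasa*.
*bozu* — last vowel /u/ (a rounded vowel) → -kum → *bozukum*.

nasa, bozukum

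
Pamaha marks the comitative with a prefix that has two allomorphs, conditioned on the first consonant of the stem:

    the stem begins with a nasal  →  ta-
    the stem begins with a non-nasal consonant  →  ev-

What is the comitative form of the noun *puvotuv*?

Since the first consonant of *puvotuv* is /p/ (non-nasal), it takes ev-, giving *evpuvotuv*.

evpuvotuv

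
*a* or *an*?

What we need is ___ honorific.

The indefinite article is chosen by the initial *sound* of the following word, not its spelling.
*honorific* begins with the sound /ɒ/ (silent h) — a vowel sound.
So the article is *an*: What we need is an honorific.

an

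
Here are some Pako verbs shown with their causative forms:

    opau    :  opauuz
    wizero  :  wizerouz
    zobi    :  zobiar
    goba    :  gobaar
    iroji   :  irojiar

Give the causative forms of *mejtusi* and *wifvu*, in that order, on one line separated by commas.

The pattern is rounding harmony: -uz when the last vowel of the stem is a rounded vowel (*opau*, *wizero*); -ar when the last vowel of the stem is an unrounded vowel (*zobi*, *goba*, *iroji*).
Since the last vowel of *mejtusi* is /i/ (an unrounded vowel), it takes -ar, giving *mejtusiar*.
Since the last vowel of *wifvu* is /u/ (a rounded vowel), it takes -uz, giving *wifvuuz*.

mejtusiar, wifvuuz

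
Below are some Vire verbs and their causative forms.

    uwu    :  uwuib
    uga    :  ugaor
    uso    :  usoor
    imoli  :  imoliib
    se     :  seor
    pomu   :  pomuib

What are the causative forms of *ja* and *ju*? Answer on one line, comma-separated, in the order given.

jaor, juib

The pattern is height harmony: -ib when the last vowel of the stem is a high vowel (*uwu*, *imoli*, *pomu*); -or when the last vowel of the stem is a non-high vowel (*uga*, *uso*, *se*).
*ja* — last vowel /a/ (a non-high vowel) → -or → *jaor*.
The last vowel of *ju* is /u/, which is a high vowel, so the suffix is -ib, giving *juib*.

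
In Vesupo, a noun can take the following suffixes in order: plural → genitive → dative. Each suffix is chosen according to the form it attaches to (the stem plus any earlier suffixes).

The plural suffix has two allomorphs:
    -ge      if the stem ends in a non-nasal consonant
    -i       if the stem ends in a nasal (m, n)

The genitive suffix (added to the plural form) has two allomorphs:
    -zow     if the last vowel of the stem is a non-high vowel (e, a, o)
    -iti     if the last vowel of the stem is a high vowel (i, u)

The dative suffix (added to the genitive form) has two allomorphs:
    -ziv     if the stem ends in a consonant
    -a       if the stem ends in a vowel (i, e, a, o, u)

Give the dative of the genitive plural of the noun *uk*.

*uk* — final consonant /k/ (non-nasal) → -ge → *ukge*.
The plural form *ukge*: last vowel = /e/, a non-high vowel → -zow → *ukgezow*.
The final sound of the genitive form *ukgezow* is /w/, which is a consonant, so the dative suffix is -ziv, giving *ukgezowziv*.

ukgezowziv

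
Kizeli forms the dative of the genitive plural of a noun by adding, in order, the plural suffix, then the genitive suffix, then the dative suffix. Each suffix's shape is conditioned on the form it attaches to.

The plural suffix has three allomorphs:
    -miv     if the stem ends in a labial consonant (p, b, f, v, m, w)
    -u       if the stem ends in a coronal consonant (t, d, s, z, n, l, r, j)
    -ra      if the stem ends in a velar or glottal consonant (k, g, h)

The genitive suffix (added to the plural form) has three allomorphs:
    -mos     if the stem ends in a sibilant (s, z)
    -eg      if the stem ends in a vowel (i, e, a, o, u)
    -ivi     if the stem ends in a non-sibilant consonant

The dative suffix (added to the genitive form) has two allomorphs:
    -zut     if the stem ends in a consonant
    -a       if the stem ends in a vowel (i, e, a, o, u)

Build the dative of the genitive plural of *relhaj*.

Since the final consonant of *relhaj* is /j/ (coronal), it takes -u, giving *relhaju*.
The plural form *relhaju*: final sound = /u/, a vowel → -eg → *relhajueg*.
Since the final sound of the genitive form *relhajueg* is /g/ (a consonant), it takes -zut, giving *relhajuegzut*.

relhajuegzut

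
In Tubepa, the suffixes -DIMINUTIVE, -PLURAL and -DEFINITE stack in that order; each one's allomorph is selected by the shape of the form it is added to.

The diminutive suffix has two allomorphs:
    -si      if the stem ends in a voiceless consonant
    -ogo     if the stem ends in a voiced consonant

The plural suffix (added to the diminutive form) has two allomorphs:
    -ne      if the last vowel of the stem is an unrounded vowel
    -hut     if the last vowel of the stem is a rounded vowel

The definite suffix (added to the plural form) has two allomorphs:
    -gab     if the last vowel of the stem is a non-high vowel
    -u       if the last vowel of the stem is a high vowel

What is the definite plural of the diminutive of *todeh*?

*todeh*: final consonant = /h/, voiceless → -si → *todehsi*.
The diminutive form *todehsi* — last vowel /i/ (an unrounded vowel) → -ne → *todehsine*.
The plural form *todehsine* — last vowel /e/ (a non-high vowel) → -gab → *todehsinegab*.

todehsinegab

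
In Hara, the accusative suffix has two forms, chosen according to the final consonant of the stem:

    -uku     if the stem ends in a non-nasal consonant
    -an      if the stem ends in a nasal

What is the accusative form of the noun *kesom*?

The final consonant of *kesom* is /m/, which is a nasal, so the suffix is -an, giving *kesoman*.

kesoman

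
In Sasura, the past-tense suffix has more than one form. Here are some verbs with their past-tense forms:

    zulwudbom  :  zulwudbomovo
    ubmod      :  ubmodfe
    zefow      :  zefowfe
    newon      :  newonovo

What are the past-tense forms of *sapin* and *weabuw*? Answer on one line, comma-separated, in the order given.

sapinovo, weabuwfe

The suffix is conditioned by the final consonant: -ovo when the stem ends in a nasal (*zulwudbom*, *newon*); -fe when the stem ends in a non-nasal consonant (*ubmod*, *zefow*).
*sapin* — final consonant /n/ (a nasal) → -ovo → *sapinovo*.
Since the final consonant of *weabuw* is /w/ (non-nasal), it takes -fe, giving *weabuwfe*.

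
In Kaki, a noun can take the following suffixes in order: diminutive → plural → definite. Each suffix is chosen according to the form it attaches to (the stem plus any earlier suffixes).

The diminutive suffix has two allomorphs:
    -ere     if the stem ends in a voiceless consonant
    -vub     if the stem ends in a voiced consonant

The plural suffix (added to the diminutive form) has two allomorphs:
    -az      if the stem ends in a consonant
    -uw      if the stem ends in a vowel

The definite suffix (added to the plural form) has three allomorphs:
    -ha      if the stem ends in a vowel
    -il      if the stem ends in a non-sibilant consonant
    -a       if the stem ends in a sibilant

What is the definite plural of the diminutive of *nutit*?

nutitereuwil

Since the final consonant of *nutit* is /t/ (voiceless), it takes -ere, giving *nutitere*.
The final sound of the diminutive form *nutitere* is /e/, which is a vowel, so the plural suffix is -uw, giving *nutitereuw*.
The plural form *nutitereuw*: final sound = /w/, a non-sibilant consonant → -il → *nutitereuwil*.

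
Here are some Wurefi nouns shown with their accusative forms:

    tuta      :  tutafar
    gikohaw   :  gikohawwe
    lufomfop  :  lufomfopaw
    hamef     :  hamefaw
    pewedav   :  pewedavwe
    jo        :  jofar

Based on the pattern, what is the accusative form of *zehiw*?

The pattern is voicing of the final sound: -aw when the stem ends in a voiceless consonant (*lufomfop*, *hamef*); -we when the stem ends in a voiced consonant (*gikohaw*, *pewedav*); -far when the stem ends in a vowel (*tuta*, *jo*).
*zehiw* — final sound /w/ (a voiced consonant) → -we → *zehiwwe*.

zehiwwe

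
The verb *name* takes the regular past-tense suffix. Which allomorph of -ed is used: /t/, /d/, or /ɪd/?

The stem *name* ends in a voiced sound other than /d/.
The -ed suffix is realized as /ɪd/ after /t, d/; as /t/ after other voiceless consonants; and as /d/ after other voiced sounds.
So -ed on *name* is pronounced /d/.

/d/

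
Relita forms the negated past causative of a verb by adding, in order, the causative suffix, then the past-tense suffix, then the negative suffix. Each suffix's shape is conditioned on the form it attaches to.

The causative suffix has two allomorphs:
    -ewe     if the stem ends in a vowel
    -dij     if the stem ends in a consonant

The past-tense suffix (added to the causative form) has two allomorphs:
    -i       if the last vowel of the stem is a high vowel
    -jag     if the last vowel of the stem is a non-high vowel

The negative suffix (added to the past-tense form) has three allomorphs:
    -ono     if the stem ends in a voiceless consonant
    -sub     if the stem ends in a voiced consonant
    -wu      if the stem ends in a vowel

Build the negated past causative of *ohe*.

*ohe* — final sound /e/ (a vowel) → -ewe → *oheewe*.
The causative form *oheewe*: last vowel = /e/, a non-high vowel → -jag → *oheewejag*.
Since the final sound of the past-tense form *oheewejag* is /g/ (a voiced consonant), it takes -sub, giving *oheewejagsub*.

oheewejagsub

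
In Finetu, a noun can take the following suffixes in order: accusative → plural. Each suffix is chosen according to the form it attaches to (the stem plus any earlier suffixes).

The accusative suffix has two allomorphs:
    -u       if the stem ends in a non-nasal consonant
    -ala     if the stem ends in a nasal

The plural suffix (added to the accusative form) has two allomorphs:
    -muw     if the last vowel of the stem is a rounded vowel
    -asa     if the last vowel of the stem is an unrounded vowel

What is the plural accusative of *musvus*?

The final consonant of *musvus* is /s/, which is non-nasal, so the accusative suffix is -u, giving *musvusu*.
The accusative form *musvusu*: last vowel = /u/, a rounded vowel → -muw → *musvusumuw*.

musvusumuw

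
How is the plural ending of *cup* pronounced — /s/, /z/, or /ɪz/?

/s/

The stem *cup* ends in a voiceless non-sibilant consonant.
The plural suffix surfaces as /ɪz/ after sibilants, /s/ after other voiceless consonants, and /z/ after other voiced sounds.
So the plural -s on *cup* is pronounced /s/.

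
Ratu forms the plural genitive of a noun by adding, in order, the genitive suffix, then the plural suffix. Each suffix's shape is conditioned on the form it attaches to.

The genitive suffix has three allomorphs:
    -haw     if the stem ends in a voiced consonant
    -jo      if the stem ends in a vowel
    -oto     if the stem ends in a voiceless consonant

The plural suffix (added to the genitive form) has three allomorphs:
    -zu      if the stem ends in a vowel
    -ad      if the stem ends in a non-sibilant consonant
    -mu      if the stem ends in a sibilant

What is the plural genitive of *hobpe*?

hobpejozu

*hobpe*: final sound = /e/, a vowel → -jo → *hobpejo*.
The genitive form *hobpejo*: final sound = /o/, a vowel → -zu → *hobpejozu*.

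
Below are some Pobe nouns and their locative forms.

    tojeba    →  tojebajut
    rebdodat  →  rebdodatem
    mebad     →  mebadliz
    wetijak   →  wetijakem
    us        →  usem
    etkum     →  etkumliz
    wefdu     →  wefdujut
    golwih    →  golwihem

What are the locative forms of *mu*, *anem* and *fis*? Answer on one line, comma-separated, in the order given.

mujut, anemliz, fisem

The alternation tracks the final sound of the stem — -em when the stem ends in a voiceless consonant (*rebdodat*, *wetijak*, *us*, *golwih*); -liz when the stem ends in a voiced consonant (*mebad*, *etkum*); -jut when the stem ends in a vowel (*tojeba*, *wefdu*).
Since the final sound of *mu* is /u/ (a vowel), it takes -jut, giving *mujut*.
The final sound of *anem* is /m/, which is a voiced consonant, so the suffix is -liz, giving *anemliz*.
The final sound of *fis* is /s/, which is a voiceless consonant, so the suffix is -em, giving *fisem*.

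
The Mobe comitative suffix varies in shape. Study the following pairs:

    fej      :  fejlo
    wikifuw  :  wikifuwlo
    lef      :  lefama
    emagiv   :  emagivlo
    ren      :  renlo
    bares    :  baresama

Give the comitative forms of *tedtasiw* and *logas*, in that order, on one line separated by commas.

tedtasiwlo, logasama

The pattern is voicing of the final consonant: -ama when the stem ends in a voiceless consonant (*lef*, *bares*); -lo when the stem ends in a voiced consonant (*fej*, *wikifuw*, *emagiv*, *ren*).
*tedtasiw*: final consonant = /w/, voiced → -lo → *tedtasiwlo*.
The final consonant of *logas* is /s/, which is voiceless, so the suffix is -ama, giving *logasama*.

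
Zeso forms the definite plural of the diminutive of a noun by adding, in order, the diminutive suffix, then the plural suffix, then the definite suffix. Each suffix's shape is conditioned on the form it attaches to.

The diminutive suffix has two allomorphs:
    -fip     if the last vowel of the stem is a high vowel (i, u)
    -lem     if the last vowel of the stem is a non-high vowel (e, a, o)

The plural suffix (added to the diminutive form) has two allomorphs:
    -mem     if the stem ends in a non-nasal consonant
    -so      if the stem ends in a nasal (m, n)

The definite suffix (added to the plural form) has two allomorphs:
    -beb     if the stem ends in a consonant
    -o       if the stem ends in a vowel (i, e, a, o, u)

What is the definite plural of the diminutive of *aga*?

Since the last vowel of *aga* is /a/ (a non-high vowel), it takes -lem, giving *agalem*.
The diminutive form *agalem*: final consonant = /m/, a nasal → -so → *agalemso*.
The plural form *agalemso*: final sound = /o/, a vowel → -o → *agalemsoo*.

agalemsoo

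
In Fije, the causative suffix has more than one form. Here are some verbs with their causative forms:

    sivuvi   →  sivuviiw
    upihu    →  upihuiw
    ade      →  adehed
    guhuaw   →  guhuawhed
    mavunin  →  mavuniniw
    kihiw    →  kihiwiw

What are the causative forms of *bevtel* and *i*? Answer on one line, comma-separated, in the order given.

bevtelhed, iiw

The pattern is height harmony: -iw when the last vowel of the stem is a high vowel (*sivuvi*, *upihu*, *mavunin*, *kihiw*); -hed when the last vowel of the stem is a non-high vowel (*ade*, *guhuaw*).
Since the last vowel of *bevtel* is /e/ (a non-high vowel), it takes -hed, giving *bevtelhed*.
*i*: last vowel = /i/, a high vowel → -iw → *iiw*.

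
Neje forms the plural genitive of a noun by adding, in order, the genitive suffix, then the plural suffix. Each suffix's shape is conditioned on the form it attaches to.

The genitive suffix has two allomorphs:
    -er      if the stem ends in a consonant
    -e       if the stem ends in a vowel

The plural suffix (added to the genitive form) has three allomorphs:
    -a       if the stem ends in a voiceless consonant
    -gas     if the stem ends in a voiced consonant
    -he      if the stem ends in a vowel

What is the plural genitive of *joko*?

*joko*: final sound = /o/, a vowel → -e → *jokoe*.
The genitive form *jokoe*: final sound = /e/, a vowel → -he → *jokoehe*.

jokoehe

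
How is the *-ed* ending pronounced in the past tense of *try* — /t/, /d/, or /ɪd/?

The stem *try* ends in a voiced sound other than /d/.
The -ed suffix is realized as /ɪd/ after /t, d/; as /t/ after other voiceless consonants; and as /d/ after other voiced sounds.
So -ed on *try* is pronounced /d/.

/d/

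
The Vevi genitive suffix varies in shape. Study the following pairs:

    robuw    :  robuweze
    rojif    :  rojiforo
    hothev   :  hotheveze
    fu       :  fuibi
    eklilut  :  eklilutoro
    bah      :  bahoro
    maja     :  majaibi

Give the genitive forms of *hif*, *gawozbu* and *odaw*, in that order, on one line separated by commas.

The pattern is voicing of the final sound: -oro when the stem ends in a voiceless consonant (*rojif*, *eklilut*, *bah*); -eze when the stem ends in a voiced consonant (*robuw*, *hothev*); -ibi when the stem ends in a vowel (*fu*, *maja*).
Since the final sound of *hif* is /f/ (a voiceless consonant), it takes -oro, giving *hiforo*.
Since the final sound of *gawozbu* is /u/ (a vowel), it takes -ibi, giving *gawozbuibi*.
*odaw*: final sound = /w/, a voiced consonant → -eze → *odaweze*.

hiforo, gawozbuibi, odaweze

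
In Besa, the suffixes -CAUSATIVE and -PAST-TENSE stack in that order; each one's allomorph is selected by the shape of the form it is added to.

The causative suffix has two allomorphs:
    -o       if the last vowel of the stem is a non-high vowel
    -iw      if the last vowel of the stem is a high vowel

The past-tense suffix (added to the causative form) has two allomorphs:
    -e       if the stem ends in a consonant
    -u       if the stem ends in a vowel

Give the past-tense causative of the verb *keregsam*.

keregsamou

*keregsam* — last vowel /a/ (a non-high vowel) → -o → *keregsamo*.
The final sound of the causative form *keregsamo* is /o/, which is a vowel, so the past-tense suffix is -u, giving *keregsamou*.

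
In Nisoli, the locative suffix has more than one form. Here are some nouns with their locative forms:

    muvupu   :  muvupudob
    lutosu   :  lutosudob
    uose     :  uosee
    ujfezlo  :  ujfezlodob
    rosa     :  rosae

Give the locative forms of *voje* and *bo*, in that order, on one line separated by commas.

vojee, bodob

The suffix is conditioned by the last vowel: -dob when the last vowel of the stem is a rounded vowel (*muvupu*, *lutosu*, *ujfezlo*); -e when the last vowel of the stem is an unrounded vowel (*uose*, *rosa*).
*voje* — last vowel /e/ (an unrounded vowel) → -e → *vojee*.
Since the last vowel of *bo* is /o/ (a rounded vowel), it takes -dob, giving *bodob*.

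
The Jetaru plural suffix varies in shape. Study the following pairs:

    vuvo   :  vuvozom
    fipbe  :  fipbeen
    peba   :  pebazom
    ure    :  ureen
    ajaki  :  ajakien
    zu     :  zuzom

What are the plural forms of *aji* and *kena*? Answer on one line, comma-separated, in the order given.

The suffix is conditioned by the last vowel: -en when the last vowel of the stem is a front vowel (*fipbe*, *ure*, *ajaki*); -zom when the last vowel of the stem is a back vowel (*vuvo*, *peba*, *zu*).
The last vowel of *aji* is /i/, which is a front vowel, so the suffix is -en, giving *ajien*.
*kena*: last vowel = /a/, a back vowel → -zom → *kenazom*.

ajien, kenazom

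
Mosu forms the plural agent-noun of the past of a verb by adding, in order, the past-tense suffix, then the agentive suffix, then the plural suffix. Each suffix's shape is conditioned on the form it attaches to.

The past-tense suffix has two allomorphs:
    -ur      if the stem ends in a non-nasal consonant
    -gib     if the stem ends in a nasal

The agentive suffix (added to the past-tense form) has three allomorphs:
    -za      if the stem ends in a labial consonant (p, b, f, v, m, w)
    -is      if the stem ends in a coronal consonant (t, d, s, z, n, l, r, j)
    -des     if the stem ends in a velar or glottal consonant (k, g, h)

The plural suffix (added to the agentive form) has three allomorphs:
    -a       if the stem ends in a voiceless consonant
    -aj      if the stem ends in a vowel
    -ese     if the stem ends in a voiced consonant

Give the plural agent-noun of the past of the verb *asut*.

asuturisa

*asut*: final consonant = /t/, non-nasal → -ur → *asutur*.
Since the final consonant of the past-tense form *asutur* is /r/ (coronal), it takes -is, giving *asuturis*.
The agentive form *asuturis* — final sound /s/ (a voiceless consonant) → -a → *asuturisa*.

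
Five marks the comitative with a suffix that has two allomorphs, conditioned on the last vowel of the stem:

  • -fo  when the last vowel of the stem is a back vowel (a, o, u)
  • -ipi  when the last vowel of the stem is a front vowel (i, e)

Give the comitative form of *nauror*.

naurorfo

The last vowel of *nauror* is /o/, which is a back vowel, so the suffix is -fo, giving *naurorfo*.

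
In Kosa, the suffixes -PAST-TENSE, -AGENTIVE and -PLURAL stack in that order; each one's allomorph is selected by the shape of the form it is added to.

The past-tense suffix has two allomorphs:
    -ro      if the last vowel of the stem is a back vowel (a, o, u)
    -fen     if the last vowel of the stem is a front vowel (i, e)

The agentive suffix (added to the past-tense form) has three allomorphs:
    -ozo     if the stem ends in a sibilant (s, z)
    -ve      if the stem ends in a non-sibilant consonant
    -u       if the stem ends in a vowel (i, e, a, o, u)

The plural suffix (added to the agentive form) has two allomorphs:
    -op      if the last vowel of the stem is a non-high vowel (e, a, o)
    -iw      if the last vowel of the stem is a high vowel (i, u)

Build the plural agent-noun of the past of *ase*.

asefenveop

The last vowel of *ase* is /e/, which is a front vowel, so the past-tense suffix is -fen, giving *asefen*.
The past-tense form *asefen*: final sound = /n/, a non-sibilant consonant → -ve → *asefenve*.
Since the last vowel of the agentive form *asefenve* is /e/ (a non-high vowel), it takes -op, giving *asefenveop*.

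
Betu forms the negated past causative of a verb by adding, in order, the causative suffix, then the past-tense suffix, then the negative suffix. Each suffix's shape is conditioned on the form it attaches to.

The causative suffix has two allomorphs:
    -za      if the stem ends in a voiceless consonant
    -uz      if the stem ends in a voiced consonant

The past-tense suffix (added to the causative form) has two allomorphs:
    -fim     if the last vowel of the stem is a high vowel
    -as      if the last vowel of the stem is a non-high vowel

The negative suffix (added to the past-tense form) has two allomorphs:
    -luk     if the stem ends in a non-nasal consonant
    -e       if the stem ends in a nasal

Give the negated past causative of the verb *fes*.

feszaasluk

The final consonant of *fes* is /s/, which is voiceless, so the causative suffix is -za, giving *fesza*.
The last vowel of the causative form *fesza* is /a/, which is a non-high vowel, so the past-tense suffix is -as, giving *feszaas*.
Since the final consonant of the past-tense form *feszaas* is /s/ (non-nasal), it takes -luk, giving *feszaasluk*.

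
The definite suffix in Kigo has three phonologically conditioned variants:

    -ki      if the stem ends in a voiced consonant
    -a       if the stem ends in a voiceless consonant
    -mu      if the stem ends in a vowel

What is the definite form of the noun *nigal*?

nigalki

Since the final sound of *nigal* is /l/ (a voiced consonant), it takes -ki, giving *nigalki*.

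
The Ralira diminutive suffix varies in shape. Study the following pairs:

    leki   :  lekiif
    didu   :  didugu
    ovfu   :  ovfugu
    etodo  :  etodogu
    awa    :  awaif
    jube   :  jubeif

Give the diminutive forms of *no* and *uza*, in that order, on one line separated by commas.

nogu, uzaif

The alternation tracks the last vowel of the stem — -gu when the last vowel of the stem is a rounded vowel (*didu*, *ovfu*, *etodo*); -if when the last vowel of the stem is an unrounded vowel (*leki*, *awa*, *jube*).
The last vowel of *no* is /o/, which is a rounded vowel, so the suffix is -gu, giving *nogu*.
*uza* — last vowel /a/ (an unrounded vowel) → -if → *uzaif*.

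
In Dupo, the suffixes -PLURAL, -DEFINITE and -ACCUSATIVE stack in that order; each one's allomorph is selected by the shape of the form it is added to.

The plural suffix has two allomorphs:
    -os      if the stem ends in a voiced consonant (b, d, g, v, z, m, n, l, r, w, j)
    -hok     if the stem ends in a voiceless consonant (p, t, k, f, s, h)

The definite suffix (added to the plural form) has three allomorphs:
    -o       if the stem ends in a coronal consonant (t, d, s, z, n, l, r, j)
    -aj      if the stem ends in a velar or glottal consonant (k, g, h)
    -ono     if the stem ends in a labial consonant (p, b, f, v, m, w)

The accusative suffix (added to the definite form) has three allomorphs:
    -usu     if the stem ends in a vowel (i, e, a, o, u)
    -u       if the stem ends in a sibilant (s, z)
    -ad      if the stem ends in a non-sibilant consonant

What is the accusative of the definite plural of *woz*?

wozosousu

Since the final consonant of *woz* is /z/ (voiced), it takes -os, giving *wozos*.
The plural form *wozos*: final consonant = /s/, coronal → -o → *wozoso*.
The final sound of the definite form *wozoso* is /o/, which is a vowel, so the accusative suffix is -usu, giving *wozosousu*.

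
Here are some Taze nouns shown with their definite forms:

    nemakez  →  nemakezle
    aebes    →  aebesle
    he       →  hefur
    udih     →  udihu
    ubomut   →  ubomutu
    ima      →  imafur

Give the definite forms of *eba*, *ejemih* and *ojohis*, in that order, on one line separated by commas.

The pattern is sibilance of the final sound: -le when the stem ends in a sibilant (*nemakez*, *aebes*); -u when the stem ends in a non-sibilant consonant (*udih*, *ubomut*); -fur when the stem ends in a vowel (*he*, *ima*).
*eba*: final sound = /a/, a vowel → -fur → *ebafur*.
*ejemih* — final sound /h/ (a non-sibilant consonant) → -u → *ejemihu*.
*ojohis*: final sound = /s/, a sibilant → -le → *ojohisle*.

ebafur, ejemihu, ojohisle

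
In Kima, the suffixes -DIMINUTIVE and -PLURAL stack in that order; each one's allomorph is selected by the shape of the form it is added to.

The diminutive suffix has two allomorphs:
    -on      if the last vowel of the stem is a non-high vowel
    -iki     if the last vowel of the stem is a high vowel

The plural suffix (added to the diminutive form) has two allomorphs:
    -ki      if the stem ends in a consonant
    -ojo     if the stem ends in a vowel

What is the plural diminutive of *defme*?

defmeonki

*defme* — last vowel /e/ (a non-high vowel) → -on → *defmeon*.
The final sound of the diminutive form *defmeon* is /n/, which is a consonant, so the plural suffix is -ki, giving *defmeonki*.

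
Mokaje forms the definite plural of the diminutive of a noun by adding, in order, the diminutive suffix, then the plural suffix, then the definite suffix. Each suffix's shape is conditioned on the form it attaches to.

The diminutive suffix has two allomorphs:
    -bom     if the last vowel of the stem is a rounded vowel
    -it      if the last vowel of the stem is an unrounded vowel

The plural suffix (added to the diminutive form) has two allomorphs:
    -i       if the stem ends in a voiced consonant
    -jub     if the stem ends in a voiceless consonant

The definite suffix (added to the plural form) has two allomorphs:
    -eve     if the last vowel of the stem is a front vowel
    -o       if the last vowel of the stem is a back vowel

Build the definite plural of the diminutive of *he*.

Since the last vowel of *he* is /e/ (an unrounded vowel), it takes -it, giving *heit*.
The diminutive form *heit*: final consonant = /t/, voiceless → -jub → *heitjub*.
The plural form *heitjub* — last vowel /u/ (a back vowel) → -o → *heitjubo*.

heitjubo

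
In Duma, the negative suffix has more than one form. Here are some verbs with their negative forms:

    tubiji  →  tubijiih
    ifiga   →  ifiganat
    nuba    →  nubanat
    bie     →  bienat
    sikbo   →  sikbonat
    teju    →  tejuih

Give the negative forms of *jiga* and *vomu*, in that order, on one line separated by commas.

jiganat, vomuih

The alternation tracks the last vowel of the stem — -ih when the last vowel of the stem is a high vowel (*tubiji*, *teju*); -nat when the last vowel of the stem is a non-high vowel (*ifiga*, *nuba*, *bie*, *sikbo*).
The last vowel of *jiga* is /a/, which is a non-high vowel, so the suffix is -nat, giving *jiganat*.
*vomu* — last vowel /u/ (a high vowel) → -ih → *vomuih*.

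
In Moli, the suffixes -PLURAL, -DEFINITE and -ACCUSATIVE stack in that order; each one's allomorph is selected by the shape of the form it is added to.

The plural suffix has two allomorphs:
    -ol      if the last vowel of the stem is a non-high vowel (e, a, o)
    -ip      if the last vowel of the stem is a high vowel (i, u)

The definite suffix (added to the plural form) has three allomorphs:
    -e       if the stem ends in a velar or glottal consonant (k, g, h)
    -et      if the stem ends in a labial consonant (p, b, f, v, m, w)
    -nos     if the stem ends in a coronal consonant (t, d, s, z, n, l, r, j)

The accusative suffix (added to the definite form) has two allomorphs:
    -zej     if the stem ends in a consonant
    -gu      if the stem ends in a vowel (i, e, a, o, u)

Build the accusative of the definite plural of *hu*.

huipetzej

*hu* — last vowel /u/ (a high vowel) → -ip → *huip*.
The plural form *huip* — final consonant /p/ (labial) → -et → *huipet*.
Since the final sound of the definite form *huipet* is /t/ (a consonant), it takes -zej, giving *huipetzej*.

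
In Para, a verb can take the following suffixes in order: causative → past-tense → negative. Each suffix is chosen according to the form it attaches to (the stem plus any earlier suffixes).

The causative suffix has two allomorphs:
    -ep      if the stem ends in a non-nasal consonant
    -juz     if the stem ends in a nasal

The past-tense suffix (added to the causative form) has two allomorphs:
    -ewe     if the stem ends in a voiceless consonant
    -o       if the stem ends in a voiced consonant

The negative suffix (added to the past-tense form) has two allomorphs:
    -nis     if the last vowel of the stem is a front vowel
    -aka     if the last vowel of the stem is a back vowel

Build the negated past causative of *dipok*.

dipokepewenis

*dipok* — final consonant /k/ (non-nasal) → -ep → *dipokep*.
The causative form *dipokep* — final consonant /p/ (voiceless) → -ewe → *dipokepewe*.
The last vowel of the past-tense form *dipokepewe* is /e/, which is a front vowel, so the negative suffix is -nis, giving *dipokepewenis*.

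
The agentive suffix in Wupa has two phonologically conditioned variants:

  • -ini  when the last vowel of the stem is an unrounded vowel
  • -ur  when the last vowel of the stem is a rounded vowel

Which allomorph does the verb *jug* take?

*jug*: last vowel = /u/, a rounded vowel → -ur.

-ur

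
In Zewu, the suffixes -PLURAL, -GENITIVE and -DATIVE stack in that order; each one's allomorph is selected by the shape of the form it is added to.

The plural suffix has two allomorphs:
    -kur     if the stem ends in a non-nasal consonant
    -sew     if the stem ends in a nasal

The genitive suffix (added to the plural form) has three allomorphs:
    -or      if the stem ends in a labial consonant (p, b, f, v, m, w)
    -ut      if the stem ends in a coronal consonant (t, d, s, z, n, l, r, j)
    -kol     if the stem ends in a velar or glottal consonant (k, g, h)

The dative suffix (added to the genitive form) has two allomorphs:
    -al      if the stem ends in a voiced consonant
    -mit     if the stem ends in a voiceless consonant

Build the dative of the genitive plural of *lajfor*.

The final consonant of *lajfor* is /r/, which is non-nasal, so the plural suffix is -kur, giving *lajforkur*.
The final consonant of the plural form *lajforkur* is /r/, which is coronal, so the genitive suffix is -ut, giving *lajforkurut*.
The final consonant of the genitive form *lajforkurut* is /t/, which is voiceless, so the dative suffix is -mit, giving *lajforkurutmit*.

lajforkurutmit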